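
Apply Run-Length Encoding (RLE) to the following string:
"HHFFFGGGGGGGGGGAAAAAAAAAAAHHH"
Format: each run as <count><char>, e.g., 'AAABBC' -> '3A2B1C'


Scanning runs left to right:
  i=0: run of 'H' x 2 -> '2H'
  i=2: run of 'F' x 3 -> '3F'
  i=5: run of 'G' x 10 -> '10G'
  i=15: run of 'A' x 11 -> '11A'
  i=26: run of 'H' x 3 -> '3H'

RLE = 2H3F10G11A3H


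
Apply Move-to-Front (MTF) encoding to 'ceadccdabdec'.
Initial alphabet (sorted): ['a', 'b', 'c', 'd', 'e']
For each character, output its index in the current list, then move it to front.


MTF encoding:
'c': index 2 in ['a', 'b', 'c', 'd', 'e'] -> ['c', 'a', 'b', 'd', 'e']
'e': index 4 in ['c', 'a', 'b', 'd', 'e'] -> ['e', 'c', 'a', 'b', 'd']
'a': index 2 in ['e', 'c', 'a', 'b', 'd'] -> ['a', 'e', 'c', 'b', 'd']
'd': index 4 in ['a', 'e', 'c', 'b', 'd'] -> ['d', 'a', 'e', 'c', 'b']
'c': index 3 in ['d', 'a', 'e', 'c', 'b'] -> ['c', 'd', 'a', 'e', 'b']
'c': index 0 in ['c', 'd', 'a', 'e', 'b'] -> ['c', 'd', 'a', 'e', 'b']
'd': index 1 in ['c', 'd', 'a', 'e', 'b'] -> ['d', 'c', 'a', 'e', 'b']
'a': index 2 in ['d', 'c', 'a', 'e', 'b'] -> ['a', 'd', 'c', 'e', 'b']
'b': index 4 in ['a', 'd', 'c', 'e', 'b'] -> ['b', 'a', 'd', 'c', 'e']
'd': index 2 in ['b', 'a', 'd', 'c', 'e'] -> ['d', 'b', 'a', 'c', 'e']
'e': index 4 in ['d', 'b', 'a', 'c', 'e'] -> ['e', 'd', 'b', 'a', 'c']
'c': index 4 in ['e', 'd', 'b', 'a', 'c'] -> ['c', 'e', 'd', 'b', 'a']


Output: [2, 4, 2, 4, 3, 0, 1, 2, 4, 2, 4, 4]


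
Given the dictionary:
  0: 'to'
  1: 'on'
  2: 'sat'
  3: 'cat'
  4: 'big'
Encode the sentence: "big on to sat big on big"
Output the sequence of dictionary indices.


Look up each word in the dictionary:
  'big' -> 4
  'on' -> 1
  'to' -> 0
  'sat' -> 2
  'big' -> 4
  'on' -> 1
  'big' -> 4

Encoded: [4, 1, 0, 2, 4, 1, 4]


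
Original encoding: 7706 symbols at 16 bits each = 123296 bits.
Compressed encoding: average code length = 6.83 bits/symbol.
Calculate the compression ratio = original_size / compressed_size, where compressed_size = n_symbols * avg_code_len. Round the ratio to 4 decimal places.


original_size = n_symbols * orig_bits = 7706 * 16 = 123296 bits
compressed_size = n_symbols * avg_code_len = 7706 * 6.83 = 52631.98 bits
ratio = original_size / compressed_size = 123296 / 52631.98 = 2.3426

Compression ratio = 2.3426


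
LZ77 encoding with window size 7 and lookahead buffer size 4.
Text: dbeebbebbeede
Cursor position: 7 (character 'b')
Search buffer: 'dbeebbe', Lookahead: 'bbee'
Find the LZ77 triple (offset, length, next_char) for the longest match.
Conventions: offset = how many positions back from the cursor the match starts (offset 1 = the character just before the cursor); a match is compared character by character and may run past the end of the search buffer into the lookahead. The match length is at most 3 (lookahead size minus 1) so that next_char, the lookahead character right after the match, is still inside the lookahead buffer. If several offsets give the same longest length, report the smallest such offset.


Try each offset into the search buffer:
  offset=1 (pos 6, char 'e'): match length 0
  offset=2 (pos 5, char 'b'): match length 1
  offset=3 (pos 4, char 'b'): match length 3
  offset=4 (pos 3, char 'e'): match length 0
  offset=5 (pos 2, char 'e'): match length 0
  offset=6 (pos 1, char 'b'): match length 1
  offset=7 (pos 0, char 'd'): match length 0
Longest match has length 3 at offset 3.
next_char = character at position 7 + 3 = 10 -> 'e'

Best match: offset=3, length=3 (matching 'bbe' starting at position 4)
LZ77 triple: (3, 3, 'e')


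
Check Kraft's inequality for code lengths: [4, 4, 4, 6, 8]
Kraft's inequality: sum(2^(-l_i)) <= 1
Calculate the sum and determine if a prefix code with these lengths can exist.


Sum = 2^(-4) + 2^(-4) + 2^(-4) + 2^(-6) + 2^(-8)
    = 0.0625 + 0.0625 + 0.0625 + 0.015625 + 0.00390625
    = 53/256 = 0.20703125
Since 0.20703125 <= 1, Kraft's inequality IS satisfied.
A prefix code with these lengths CAN exist.

Kraft sum = 0.20703125. Satisfied.


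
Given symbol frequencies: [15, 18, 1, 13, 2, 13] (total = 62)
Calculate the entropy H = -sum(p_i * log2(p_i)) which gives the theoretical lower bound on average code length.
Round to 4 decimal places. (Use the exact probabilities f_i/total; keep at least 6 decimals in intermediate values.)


Per-symbol terms -p_i * log2(p_i) with p_i = f_i/62:
  p = 15/62 = 0.241935: log2(p) = -2.047306, -p*log2(p) = 0.495316
  p = 18/62 = 0.290323: log2(p) = -1.784271, -p*log2(p) = 0.518014
  p = 1/62 = 0.016129: log2(p) = -5.954196, -p*log2(p) = 0.096035
  p = 13/62 = 0.209677: log2(p) = -2.253757, -p*log2(p) = 0.472562
  p = 2/62 = 0.032258: log2(p) = -4.954196, -p*log2(p) = 0.159813
  p = 13/62 = 0.209677: log2(p) = -2.253757, -p*log2(p) = 0.472562
H = 0.495316 + 0.518014 + 0.096035 + 0.472562 + 0.159813 + 0.472562 = 2.214302

H = 2.2143 bits/symbol


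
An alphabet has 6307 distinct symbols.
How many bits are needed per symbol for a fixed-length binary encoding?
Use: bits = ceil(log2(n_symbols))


log2(6307) = 12.6227
Bracket: 2^12 = 4096 < 6307 <= 2^13 = 8192
So ceil(log2(6307)) = 13

bits = ceil(log2(6307)) = ceil(12.6227) = 13 bits


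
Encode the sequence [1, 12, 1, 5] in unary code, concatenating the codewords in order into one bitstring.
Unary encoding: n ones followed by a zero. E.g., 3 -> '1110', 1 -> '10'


Encode each number as n ones followed by a terminating 0:
  1 -> 10 (2 bits)
  12 -> 1111111111110 (13 bits)
  1 -> 10 (2 bits)
  5 -> 111110 (6 bits)
Total length = 2 + 13 + 2 + 6 = 23 bits.

Unary([1, 12, 1, 5]) = 10111111111111010111110 (23 bits)


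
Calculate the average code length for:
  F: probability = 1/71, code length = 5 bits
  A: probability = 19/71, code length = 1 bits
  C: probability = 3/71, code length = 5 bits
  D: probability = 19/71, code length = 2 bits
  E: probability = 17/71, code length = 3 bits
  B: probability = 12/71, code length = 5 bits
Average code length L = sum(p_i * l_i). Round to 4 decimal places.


Weighted contributions p_i * l_i:
  F: (1/71) * 5 = 5/71
  A: (19/71) * 1 = 19/71
  C: (3/71) * 5 = 15/71
  D: (19/71) * 2 = 38/71
  E: (17/71) * 3 = 51/71
  B: (12/71) * 5 = 60/71
Sum = (5 + 19 + 15 + 38 + 51 + 60)/71 = 188/71

L = 188/71 = 2.6479 bits/symbol


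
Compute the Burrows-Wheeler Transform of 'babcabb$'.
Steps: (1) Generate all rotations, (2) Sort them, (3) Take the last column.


Rotations (sorted):
  0: $babcabb -> last char: b
  1: abb$babc -> last char: c
  2: abcabb$b -> last char: b
  3: b$babcab -> last char: b
  4: babcabb$ -> last char: $
  5: bb$babca -> last char: a
  6: bcabb$ba -> last char: a
  7: cabb$bab -> last char: b


BWT = bcbb$aab


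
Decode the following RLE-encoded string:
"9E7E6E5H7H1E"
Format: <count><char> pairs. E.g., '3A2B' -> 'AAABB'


Expanding each <count><char> pair:
  9E -> 'EEEEEEEEE'
  7E -> 'EEEEEEE'
  6E -> 'EEEEEE'
  5H -> 'HHHHH'
  7H -> 'HHHHHHH'
  1E -> 'E'

Decoded = EEEEEEEEEEEEEEEEEEEEEEHHHHHHHHHHHHE


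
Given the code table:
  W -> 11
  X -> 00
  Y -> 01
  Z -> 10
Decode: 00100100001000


Decoding:
00 -> X
10 -> Z
01 -> Y
00 -> X
00 -> X
10 -> Z
00 -> X


Result: XZYXXZX


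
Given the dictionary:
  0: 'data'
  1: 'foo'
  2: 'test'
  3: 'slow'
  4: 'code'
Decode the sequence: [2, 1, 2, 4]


Look up each index in the dictionary:
  2 -> 'test'
  1 -> 'foo'
  2 -> 'test'
  4 -> 'code'

Decoded: "test foo test code"


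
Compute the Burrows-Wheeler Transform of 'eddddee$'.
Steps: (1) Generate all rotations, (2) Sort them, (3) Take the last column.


Rotations (sorted):
  0: $eddddee -> last char: e
  1: ddddee$e -> last char: e
  2: dddee$ed -> last char: d
  3: ddee$edd -> last char: d
  4: dee$eddd -> last char: d
  5: e$edddde -> last char: e
  6: eddddee$ -> last char: $
  7: ee$edddd -> last char: d


BWT = eeddde$d


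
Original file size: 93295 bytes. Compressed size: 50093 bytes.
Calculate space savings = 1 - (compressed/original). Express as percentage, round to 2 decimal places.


ratio = compressed/original = 50093/93295 = 0.536931
savings = 1 - ratio = 1 - 0.536931 = 0.463069
as a percentage: 0.463069 * 100 = 46.31%

Space savings = 1 - 50093/93295 = 46.31%


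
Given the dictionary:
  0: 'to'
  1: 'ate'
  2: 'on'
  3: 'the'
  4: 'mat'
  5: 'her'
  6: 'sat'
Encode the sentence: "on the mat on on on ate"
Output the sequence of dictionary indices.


Look up each word in the dictionary:
  'on' -> 2
  'the' -> 3
  'mat' -> 4
  'on' -> 2
  'on' -> 2
  'on' -> 2
  'ate' -> 1

Encoded: [2, 3, 4, 2, 2, 2, 1]


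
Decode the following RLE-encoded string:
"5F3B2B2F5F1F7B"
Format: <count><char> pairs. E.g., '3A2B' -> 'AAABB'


Expanding each <count><char> pair:
  5F -> 'FFFFF'
  3B -> 'BBB'
  2B -> 'BB'
  2F -> 'FF'
  5F -> 'FFFFF'
  1F -> 'F'
  7B -> 'BBBBBBB'

Decoded = FFFFFBBBBBFFFFFFFFBBBBBBB


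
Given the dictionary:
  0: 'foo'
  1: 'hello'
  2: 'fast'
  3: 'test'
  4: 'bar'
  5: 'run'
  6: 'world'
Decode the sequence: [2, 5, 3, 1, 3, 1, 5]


Look up each index in the dictionary:
  2 -> 'fast'
  5 -> 'run'
  3 -> 'test'
  1 -> 'hello'
  3 -> 'test'
  1 -> 'hello'
  5 -> 'run'

Decoded: "fast run test hello test hello run"


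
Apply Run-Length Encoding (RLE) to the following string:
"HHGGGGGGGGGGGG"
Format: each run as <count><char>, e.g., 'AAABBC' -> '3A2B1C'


Scanning runs left to right:
  i=0: run of 'H' x 2 -> '2H'
  i=2: run of 'G' x 12 -> '12G'

RLE = 2H12G


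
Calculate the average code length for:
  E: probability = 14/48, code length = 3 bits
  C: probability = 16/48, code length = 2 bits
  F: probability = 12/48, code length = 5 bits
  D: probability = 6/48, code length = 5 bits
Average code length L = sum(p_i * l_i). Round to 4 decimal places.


Weighted contributions p_i * l_i:
  E: (14/48) * 3 = 42/48
  C: (16/48) * 2 = 32/48
  F: (12/48) * 5 = 60/48
  D: (6/48) * 5 = 30/48
Sum = (42 + 32 + 60 + 30)/48 = 164/48

L = 164/48 = 3.4167 bits/symbol


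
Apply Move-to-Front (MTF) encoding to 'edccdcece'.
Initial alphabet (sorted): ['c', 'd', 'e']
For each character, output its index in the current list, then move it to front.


MTF encoding:
'e': index 2 in ['c', 'd', 'e'] -> ['e', 'c', 'd']
'd': index 2 in ['e', 'c', 'd'] -> ['d', 'e', 'c']
'c': index 2 in ['d', 'e', 'c'] -> ['c', 'd', 'e']
'c': index 0 in ['c', 'd', 'e'] -> ['c', 'd', 'e']
'd': index 1 in ['c', 'd', 'e'] -> ['d', 'c', 'e']
'c': index 1 in ['d', 'c', 'e'] -> ['c', 'd', 'e']
'e': index 2 in ['c', 'd', 'e'] -> ['e', 'c', 'd']
'c': index 1 in ['e', 'c', 'd'] -> ['c', 'e', 'd']
'e': index 1 in ['c', 'e', 'd'] -> ['e', 'c', 'd']


Output: [2, 2, 2, 0, 1, 1, 2, 1, 1]


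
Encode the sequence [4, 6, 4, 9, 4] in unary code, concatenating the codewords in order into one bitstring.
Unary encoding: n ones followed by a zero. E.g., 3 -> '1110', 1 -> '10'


Encode each number as n ones followed by a terminating 0:
  4 -> 11110 (5 bits)
  6 -> 1111110 (7 bits)
  4 -> 11110 (5 bits)
  9 -> 1111111110 (10 bits)
  4 -> 11110 (5 bits)
Total length = 5 + 7 + 5 + 10 + 5 = 32 bits.

Unary([4, 6, 4, 9, 4]) = 11110111111011110111111111011110 (32 bits)


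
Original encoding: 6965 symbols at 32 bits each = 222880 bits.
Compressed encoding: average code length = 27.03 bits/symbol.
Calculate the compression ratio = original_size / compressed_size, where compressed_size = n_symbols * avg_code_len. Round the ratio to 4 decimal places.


original_size = n_symbols * orig_bits = 6965 * 32 = 222880 bits
compressed_size = n_symbols * avg_code_len = 6965 * 27.03 = 188263.95 bits
ratio = original_size / compressed_size = 222880 / 188263.95 = 1.1839

Compression ratio = 1.1839


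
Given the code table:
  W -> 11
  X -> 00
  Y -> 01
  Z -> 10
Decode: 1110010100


Decoding:
11 -> W
10 -> Z
01 -> Y
01 -> Y
00 -> X


Result: WZYYX


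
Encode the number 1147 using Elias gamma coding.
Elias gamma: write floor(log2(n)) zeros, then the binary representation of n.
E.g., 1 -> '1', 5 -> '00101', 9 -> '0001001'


num_bits = floor(log2(1147)) + 1 = 11
leading_zeros = num_bits - 1 = 10
binary(1147) = 10001111011

Elias gamma(1147) = '0000000000' + '10001111011' = 000000000010001111011 (21 bits)


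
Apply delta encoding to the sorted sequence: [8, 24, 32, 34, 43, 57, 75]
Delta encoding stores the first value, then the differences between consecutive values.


First value: 8
Deltas:
  24 - 8 = 16
  32 - 24 = 8
  34 - 32 = 2
  43 - 34 = 9
  57 - 43 = 14
  75 - 57 = 18


Delta encoded: [8, 16, 8, 2, 9, 14, 18]


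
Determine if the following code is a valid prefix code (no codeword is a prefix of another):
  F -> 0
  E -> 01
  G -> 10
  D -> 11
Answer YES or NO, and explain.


Checking each pair (does one codeword prefix another?):
  F='0' vs E='01': prefix -- VIOLATION

NO -- this is NOT a valid prefix code. F (0) is a prefix of E (01).


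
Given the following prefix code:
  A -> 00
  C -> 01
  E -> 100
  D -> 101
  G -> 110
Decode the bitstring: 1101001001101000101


Decoding step by step:
Bits 110 -> G
Bits 100 -> E
Bits 100 -> E
Bits 110 -> G
Bits 100 -> E
Bits 01 -> C
Bits 01 -> C


Decoded message: GEEGECC


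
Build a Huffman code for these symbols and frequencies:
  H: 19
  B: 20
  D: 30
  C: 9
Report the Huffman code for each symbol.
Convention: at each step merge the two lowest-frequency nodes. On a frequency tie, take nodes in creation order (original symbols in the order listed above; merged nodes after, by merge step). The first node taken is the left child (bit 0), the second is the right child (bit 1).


Huffman tree construction:
Step 1: Merge C(9) + H(19) = 28
Step 2: Merge B(20) + (C+H)(28) = 48
Step 3: Merge D(30) + (B+(C+H))(48) = 78
Read each symbol's code off the tree from the root (left child = 0, right child = 1).

Codes:
  H: 111 (length 3)
  B: 10 (length 2)
  D: 0 (length 1)
  C: 110 (length 3)
Average code length: 154/78 = 1.9744 bits/symbol


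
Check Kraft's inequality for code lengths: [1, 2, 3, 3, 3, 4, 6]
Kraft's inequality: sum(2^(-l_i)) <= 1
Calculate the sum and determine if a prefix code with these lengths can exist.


Sum = 2^(-1) + 2^(-2) + 2^(-3) + 2^(-3) + 2^(-3) + 2^(-4) + 2^(-6)
    = 0.5 + 0.25 + 0.125 + 0.125 + 0.125 + 0.0625 + 0.015625
    = 77/64 = 1.203125
Since 1.203125 > 1, Kraft's inequality is NOT satisfied.
A prefix code with these lengths CANNOT exist.

Kraft sum = 1.203125. Not satisfied.


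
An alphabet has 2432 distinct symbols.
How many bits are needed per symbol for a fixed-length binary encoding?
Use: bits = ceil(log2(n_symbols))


log2(2432) = 11.2479
Bracket: 2^11 = 2048 < 2432 <= 2^12 = 4096
So ceil(log2(2432)) = 12

bits = ceil(log2(2432)) = ceil(11.2479) = 12 bits


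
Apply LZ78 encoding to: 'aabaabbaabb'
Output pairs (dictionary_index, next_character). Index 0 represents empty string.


LZ78 encoding steps:
Dictionary: {0: ''}
Step 1: w='' (idx 0), next='a' -> output (0, 'a'), add 'a' as idx 1
Step 2: w='a' (idx 1), next='b' -> output (1, 'b'), add 'ab' as idx 2
Step 3: w='a' (idx 1), next='a' -> output (1, 'a'), add 'aa' as idx 3
Step 4: w='' (idx 0), next='b' -> output (0, 'b'), add 'b' as idx 4
Step 5: w='b' (idx 4), next='a' -> output (4, 'a'), add 'ba' as idx 5
Step 6: w='ab' (idx 2), next='b' -> output (2, 'b'), add 'abb' as idx 6


Encoded: [(0, 'a'), (1, 'b'), (1, 'a'), (0, 'b'), (4, 'a'), (2, 'b')]


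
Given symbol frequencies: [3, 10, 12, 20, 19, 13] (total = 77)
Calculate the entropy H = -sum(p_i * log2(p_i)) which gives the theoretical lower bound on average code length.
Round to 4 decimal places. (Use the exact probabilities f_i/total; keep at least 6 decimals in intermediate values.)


Per-symbol terms -p_i * log2(p_i) with p_i = f_i/77:
  p = 3/77 = 0.038961: log2(p) = -4.681824, -p*log2(p) = 0.182409
  p = 10/77 = 0.129870: log2(p) = -2.944858, -p*log2(p) = 0.382449
  p = 12/77 = 0.155844: log2(p) = -2.681824, -p*log2(p) = 0.417947
  p = 20/77 = 0.259740: log2(p) = -1.944858, -p*log2(p) = 0.505158
  p = 19/77 = 0.246753: log2(p) = -2.018859, -p*log2(p) = 0.498160
  p = 13/77 = 0.168831: log2(p) = -2.566347, -p*log2(p) = 0.433279
H = 0.182409 + 0.382449 + 0.417947 + 0.505158 + 0.498160 + 0.433279 = 2.419402

H = 2.4194 bits/symbol


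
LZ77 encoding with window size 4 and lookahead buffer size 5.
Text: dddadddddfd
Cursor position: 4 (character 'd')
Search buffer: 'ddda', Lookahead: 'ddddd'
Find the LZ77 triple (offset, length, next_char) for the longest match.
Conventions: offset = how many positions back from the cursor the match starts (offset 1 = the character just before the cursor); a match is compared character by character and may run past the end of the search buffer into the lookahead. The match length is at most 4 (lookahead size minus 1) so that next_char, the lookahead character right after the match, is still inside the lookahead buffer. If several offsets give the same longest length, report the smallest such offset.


Try each offset into the search buffer:
  offset=1 (pos 3, char 'a'): match length 0
  offset=2 (pos 2, char 'd'): match length 1
  offset=3 (pos 1, char 'd'): match length 2
  offset=4 (pos 0, char 'd'): match length 3
Longest match has length 3 at offset 4.
next_char = character at position 4 + 3 = 7 -> 'd'

Best match: offset=4, length=3 (matching 'ddd' starting at position 0)
LZ77 triple: (4, 3, 'd')


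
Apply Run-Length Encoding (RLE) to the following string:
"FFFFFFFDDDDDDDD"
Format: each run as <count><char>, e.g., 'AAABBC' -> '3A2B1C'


Scanning runs left to right:
  i=0: run of 'F' x 7 -> '7F'
  i=7: run of 'D' x 8 -> '8D'

RLE = 7F8D


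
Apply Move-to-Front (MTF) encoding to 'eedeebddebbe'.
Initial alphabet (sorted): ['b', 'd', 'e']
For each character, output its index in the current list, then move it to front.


MTF encoding:
'e': index 2 in ['b', 'd', 'e'] -> ['e', 'b', 'd']
'e': index 0 in ['e', 'b', 'd'] -> ['e', 'b', 'd']
'd': index 2 in ['e', 'b', 'd'] -> ['d', 'e', 'b']
'e': index 1 in ['d', 'e', 'b'] -> ['e', 'd', 'b']
'e': index 0 in ['e', 'd', 'b'] -> ['e', 'd', 'b']
'b': index 2 in ['e', 'd', 'b'] -> ['b', 'e', 'd']
'd': index 2 in ['b', 'e', 'd'] -> ['d', 'b', 'e']
'd': index 0 in ['d', 'b', 'e'] -> ['d', 'b', 'e']
'e': index 2 in ['d', 'b', 'e'] -> ['e', 'd', 'b']
'b': index 2 in ['e', 'd', 'b'] -> ['b', 'e', 'd']
'b': index 0 in ['b', 'e', 'd'] -> ['b', 'e', 'd']
'e': index 1 in ['b', 'e', 'd'] -> ['e', 'b', 'd']


Output: [2, 0, 2, 1, 0, 2, 2, 0, 2, 2, 0, 1]


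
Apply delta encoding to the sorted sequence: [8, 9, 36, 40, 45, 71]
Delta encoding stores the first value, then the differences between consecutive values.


First value: 8
Deltas:
  9 - 8 = 1
  36 - 9 = 27
  40 - 36 = 4
  45 - 40 = 5
  71 - 45 = 26


Delta encoded: [8, 1, 27, 4, 5, 26]


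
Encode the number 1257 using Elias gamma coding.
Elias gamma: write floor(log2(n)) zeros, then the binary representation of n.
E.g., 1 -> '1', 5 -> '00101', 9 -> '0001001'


num_bits = floor(log2(1257)) + 1 = 11
leading_zeros = num_bits - 1 = 10
binary(1257) = 10011101001

Elias gamma(1257) = '0000000000' + '10011101001' = 000000000010011101001 (21 bits)


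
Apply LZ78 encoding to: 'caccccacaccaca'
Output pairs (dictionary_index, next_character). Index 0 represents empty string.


LZ78 encoding steps:
Dictionary: {0: ''}
Step 1: w='' (idx 0), next='c' -> output (0, 'c'), add 'c' as idx 1
Step 2: w='' (idx 0), next='a' -> output (0, 'a'), add 'a' as idx 2
Step 3: w='c' (idx 1), next='c' -> output (1, 'c'), add 'cc' as idx 3
Step 4: w='cc' (idx 3), next='a' -> output (3, 'a'), add 'cca' as idx 4
Step 5: w='c' (idx 1), next='a' -> output (1, 'a'), add 'ca' as idx 5
Step 6: w='cca' (idx 4), next='c' -> output (4, 'c'), add 'ccac' as idx 6
Step 7: w='a' (idx 2), end of input -> output (2, '')


Encoded: [(0, 'c'), (0, 'a'), (1, 'c'), (3, 'a'), (1, 'a'), (4, 'c'), (2, '')]


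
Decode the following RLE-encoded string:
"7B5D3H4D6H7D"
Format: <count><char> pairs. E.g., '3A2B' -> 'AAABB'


Expanding each <count><char> pair:
  7B -> 'BBBBBBB'
  5D -> 'DDDDD'
  3H -> 'HHH'
  4D -> 'DDDD'
  6H -> 'HHHHHH'
  7D -> 'DDDDDDD'

Decoded = BBBBBBBDDDDDHHHDDDDHHHHHHDDDDDDD


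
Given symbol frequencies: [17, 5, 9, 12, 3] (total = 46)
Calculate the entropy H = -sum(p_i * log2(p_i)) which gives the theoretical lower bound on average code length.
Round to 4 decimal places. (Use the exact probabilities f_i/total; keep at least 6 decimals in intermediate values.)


Per-symbol terms -p_i * log2(p_i) with p_i = f_i/46:
  p = 17/46 = 0.369565: log2(p) = -1.436099, -p*log2(p) = 0.530732
  p = 5/46 = 0.108696: log2(p) = -3.201634, -p*log2(p) = 0.348004
  p = 9/46 = 0.195652: log2(p) = -2.353637, -p*log2(p) = 0.460494
  p = 12/46 = 0.260870: log2(p) = -1.938599, -p*log2(p) = 0.505722
  p = 3/46 = 0.065217: log2(p) = -3.938599, -p*log2(p) = 0.256865
H = 0.530732 + 0.348004 + 0.460494 + 0.505722 + 0.256865 = 2.101817

H = 2.1018 bits/symbol


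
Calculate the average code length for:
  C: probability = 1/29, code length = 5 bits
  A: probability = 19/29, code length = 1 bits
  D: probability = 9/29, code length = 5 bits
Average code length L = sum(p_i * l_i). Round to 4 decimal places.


Weighted contributions p_i * l_i:
  C: (1/29) * 5 = 5/29
  A: (19/29) * 1 = 19/29
  D: (9/29) * 5 = 45/29
Sum = (5 + 19 + 45)/29 = 69/29

L = 69/29 = 2.3793 bits/symbol


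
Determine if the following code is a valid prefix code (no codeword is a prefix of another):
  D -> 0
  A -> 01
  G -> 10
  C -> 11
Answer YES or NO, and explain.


Checking each pair (does one codeword prefix another?):
  D='0' vs A='01': prefix -- VIOLATION

NO -- this is NOT a valid prefix code. D (0) is a prefix of A (01).


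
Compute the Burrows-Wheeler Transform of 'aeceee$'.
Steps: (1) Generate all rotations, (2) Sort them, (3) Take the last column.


Rotations (sorted):
  0: $aeceee -> last char: e
  1: aeceee$ -> last char: $
  2: ceee$ae -> last char: e
  3: e$aecee -> last char: e
  4: eceee$a -> last char: a
  5: ee$aece -> last char: e
  6: eee$aec -> last char: c


BWT = e$eeaec


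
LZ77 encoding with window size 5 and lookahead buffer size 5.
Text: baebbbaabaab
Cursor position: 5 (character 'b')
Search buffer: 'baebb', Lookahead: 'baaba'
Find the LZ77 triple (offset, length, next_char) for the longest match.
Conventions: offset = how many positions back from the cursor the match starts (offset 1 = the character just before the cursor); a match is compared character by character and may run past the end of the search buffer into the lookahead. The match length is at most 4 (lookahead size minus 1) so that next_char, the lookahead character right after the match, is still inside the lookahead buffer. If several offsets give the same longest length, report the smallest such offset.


Try each offset into the search buffer:
  offset=1 (pos 4, char 'b'): match length 1
  offset=2 (pos 3, char 'b'): match length 1
  offset=3 (pos 2, char 'e'): match length 0
  offset=4 (pos 1, char 'a'): match length 0
  offset=5 (pos 0, char 'b'): match length 2
Longest match has length 2 at offset 5.
next_char = character at position 5 + 2 = 7 -> 'a'

Best match: offset=5, length=2 (matching 'ba' starting at position 0)
LZ77 triple: (5, 2, 'a')


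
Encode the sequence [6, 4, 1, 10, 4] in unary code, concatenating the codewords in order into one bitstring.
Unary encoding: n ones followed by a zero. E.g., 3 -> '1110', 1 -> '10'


Encode each number as n ones followed by a terminating 0:
  6 -> 1111110 (7 bits)
  4 -> 11110 (5 bits)
  1 -> 10 (2 bits)
  10 -> 11111111110 (11 bits)
  4 -> 11110 (5 bits)
Total length = 7 + 5 + 2 + 11 + 5 = 30 bits.

Unary([6, 4, 1, 10, 4]) = 111111011110101111111111011110 (30 bits)


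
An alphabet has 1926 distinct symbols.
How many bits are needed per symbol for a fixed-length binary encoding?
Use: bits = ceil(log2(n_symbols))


log2(1926) = 10.9114
Bracket: 2^10 = 1024 < 1926 <= 2^11 = 2048
So ceil(log2(1926)) = 11

bits = ceil(log2(1926)) = ceil(10.9114) = 11 bits


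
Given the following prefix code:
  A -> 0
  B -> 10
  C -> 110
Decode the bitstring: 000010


Decoding step by step:
Bits 0 -> A
Bits 0 -> A
Bits 0 -> A
Bits 0 -> A
Bits 10 -> B


Decoded message: AAAAB


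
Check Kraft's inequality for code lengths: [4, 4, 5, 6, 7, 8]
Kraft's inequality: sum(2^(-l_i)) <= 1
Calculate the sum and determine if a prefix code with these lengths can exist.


Sum = 2^(-4) + 2^(-4) + 2^(-5) + 2^(-6) + 2^(-7) + 2^(-8)
    = 0.0625 + 0.0625 + 0.03125 + 0.015625 + 0.0078125 + 0.00390625
    = 47/256 = 0.18359375
Since 0.18359375 <= 1, Kraft's inequality IS satisfied.
A prefix code with these lengths CAN exist.

Kraft sum = 0.18359375. Satisfied.


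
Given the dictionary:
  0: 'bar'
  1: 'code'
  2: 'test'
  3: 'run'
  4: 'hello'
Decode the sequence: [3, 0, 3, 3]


Look up each index in the dictionary:
  3 -> 'run'
  0 -> 'bar'
  3 -> 'run'
  3 -> 'run'

Decoded: "run bar run run"


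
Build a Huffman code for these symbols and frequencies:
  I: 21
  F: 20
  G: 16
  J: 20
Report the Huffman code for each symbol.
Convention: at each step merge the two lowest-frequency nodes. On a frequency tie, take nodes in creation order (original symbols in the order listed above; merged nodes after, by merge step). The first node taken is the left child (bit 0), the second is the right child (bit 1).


Huffman tree construction:
Step 1: Merge G(16) + F(20) = 36
Step 2: Merge J(20) + I(21) = 41
Step 3: Merge (G+F)(36) + (J+I)(41) = 77
Read each symbol's code off the tree from the root (left child = 0, right child = 1).

Codes:
  I: 11 (length 2)
  F: 01 (length 2)
  G: 00 (length 2)
  J: 10 (length 2)
Average code length: 154/77 = 2.0000 bits/symbol


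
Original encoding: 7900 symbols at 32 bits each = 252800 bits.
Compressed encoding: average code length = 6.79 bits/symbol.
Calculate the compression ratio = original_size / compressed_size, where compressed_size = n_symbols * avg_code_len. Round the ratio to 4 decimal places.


original_size = n_symbols * orig_bits = 7900 * 32 = 252800 bits
compressed_size = n_symbols * avg_code_len = 7900 * 6.79 = 53641.0 bits
ratio = original_size / compressed_size = 252800 / 53641.0 = 4.7128

Compression ratio = 4.7128


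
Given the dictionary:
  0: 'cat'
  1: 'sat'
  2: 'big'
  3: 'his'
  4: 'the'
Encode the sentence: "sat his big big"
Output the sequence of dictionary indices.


Look up each word in the dictionary:
  'sat' -> 1
  'his' -> 3
  'big' -> 2
  'big' -> 2

Encoded: [1, 3, 2, 2]


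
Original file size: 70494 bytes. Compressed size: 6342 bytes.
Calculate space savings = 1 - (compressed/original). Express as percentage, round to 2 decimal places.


ratio = compressed/original = 6342/70494 = 0.089965
savings = 1 - ratio = 1 - 0.089965 = 0.910035
as a percentage: 0.910035 * 100 = 91.0%

Space savings = 1 - 6342/70494 = 91.0%


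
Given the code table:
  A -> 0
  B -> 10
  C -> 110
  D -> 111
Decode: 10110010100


Decoding:
10 -> B
110 -> C
0 -> A
10 -> B
10 -> B
0 -> A


Result: BCABBA


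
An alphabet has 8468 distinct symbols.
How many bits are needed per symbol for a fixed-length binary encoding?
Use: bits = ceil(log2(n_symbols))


log2(8468) = 13.0478
Bracket: 2^13 = 8192 < 8468 <= 2^14 = 16384
So ceil(log2(8468)) = 14

bits = ceil(log2(8468)) = ceil(13.0478) = 14 bits


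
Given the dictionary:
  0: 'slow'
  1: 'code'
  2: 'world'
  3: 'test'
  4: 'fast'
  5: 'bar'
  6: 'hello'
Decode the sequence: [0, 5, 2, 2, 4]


Look up each index in the dictionary:
  0 -> 'slow'
  5 -> 'bar'
  2 -> 'world'
  2 -> 'world'
  4 -> 'fast'

Decoded: "slow bar world world fast"


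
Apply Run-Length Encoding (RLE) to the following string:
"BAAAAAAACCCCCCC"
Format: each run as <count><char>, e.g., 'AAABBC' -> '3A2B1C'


Scanning runs left to right:
  i=0: run of 'B' x 1 -> '1B'
  i=1: run of 'A' x 7 -> '7A'
  i=8: run of 'C' x 7 -> '7C'

RLE = 1B7A7C


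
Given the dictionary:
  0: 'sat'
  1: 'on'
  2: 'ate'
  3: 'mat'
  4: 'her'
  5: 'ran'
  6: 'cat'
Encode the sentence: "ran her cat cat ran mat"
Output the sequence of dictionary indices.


Look up each word in the dictionary:
  'ran' -> 5
  'her' -> 4
  'cat' -> 6
  'cat' -> 6
  'ran' -> 5
  'mat' -> 3

Encoded: [5, 4, 6, 6, 5, 3]


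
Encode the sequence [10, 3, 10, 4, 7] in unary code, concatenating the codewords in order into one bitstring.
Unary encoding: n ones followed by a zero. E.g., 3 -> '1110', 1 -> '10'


Encode each number as n ones followed by a terminating 0:
  10 -> 11111111110 (11 bits)
  3 -> 1110 (4 bits)
  10 -> 11111111110 (11 bits)
  4 -> 11110 (5 bits)
  7 -> 11111110 (8 bits)
Total length = 11 + 4 + 11 + 5 + 8 = 39 bits.

Unary([10, 3, 10, 4, 7]) = 111111111101110111111111101111011111110 (39 bits)


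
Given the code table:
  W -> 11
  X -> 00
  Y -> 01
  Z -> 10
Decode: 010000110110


Decoding:
01 -> Y
00 -> X
00 -> X
11 -> W
01 -> Y
10 -> Z


Result: YXXWYZ


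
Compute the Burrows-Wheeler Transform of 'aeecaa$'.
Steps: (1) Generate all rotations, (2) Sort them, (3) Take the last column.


Rotations (sorted):
  0: $aeecaa -> last char: a
  1: a$aeeca -> last char: a
  2: aa$aeec -> last char: c
  3: aeecaa$ -> last char: $
  4: caa$aee -> last char: e
  5: ecaa$ae -> last char: e
  6: eecaa$a -> last char: a


BWT = aac$eea


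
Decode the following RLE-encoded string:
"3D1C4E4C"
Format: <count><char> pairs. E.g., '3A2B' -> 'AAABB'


Expanding each <count><char> pair:
  3D -> 'DDD'
  1C -> 'C'
  4E -> 'EEEE'
  4C -> 'CCCC'

Decoded = DDDCEEEECCCC


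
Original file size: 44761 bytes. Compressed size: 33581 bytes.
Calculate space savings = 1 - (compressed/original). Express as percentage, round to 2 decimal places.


ratio = compressed/original = 33581/44761 = 0.750229
savings = 1 - ratio = 1 - 0.750229 = 0.249771
as a percentage: 0.249771 * 100 = 24.98%

Space savings = 1 - 33581/44761 = 24.98%


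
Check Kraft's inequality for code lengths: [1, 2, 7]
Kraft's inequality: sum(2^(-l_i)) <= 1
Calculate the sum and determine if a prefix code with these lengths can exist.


Sum = 2^(-1) + 2^(-2) + 2^(-7)
    = 0.5 + 0.25 + 0.0078125
    = 97/128 = 0.7578125
Since 0.7578125 <= 1, Kraft's inequality IS satisfied.
A prefix code with these lengths CAN exist.

Kraft sum = 0.7578125. Satisfied.


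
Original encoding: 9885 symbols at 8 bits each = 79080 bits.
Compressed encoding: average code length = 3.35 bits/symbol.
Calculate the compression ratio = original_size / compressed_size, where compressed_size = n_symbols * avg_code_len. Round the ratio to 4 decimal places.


original_size = n_symbols * orig_bits = 9885 * 8 = 79080 bits
compressed_size = n_symbols * avg_code_len = 9885 * 3.35 = 33114.75 bits
ratio = original_size / compressed_size = 79080 / 33114.75 = 2.3881

Compression ratio = 2.3881


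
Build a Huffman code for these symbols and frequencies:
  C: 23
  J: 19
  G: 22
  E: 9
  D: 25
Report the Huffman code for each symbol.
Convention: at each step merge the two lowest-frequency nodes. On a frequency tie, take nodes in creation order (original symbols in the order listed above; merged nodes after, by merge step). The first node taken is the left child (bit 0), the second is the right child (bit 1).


Huffman tree construction:
Step 1: Merge E(9) + J(19) = 28
Step 2: Merge G(22) + C(23) = 45
Step 3: Merge D(25) + (E+J)(28) = 53
Step 4: Merge (G+C)(45) + (D+(E+J))(53) = 98
Read each symbol's code off the tree from the root (left child = 0, right child = 1).

Codes:
  C: 01 (length 2)
  J: 111 (length 3)
  G: 00 (length 2)
  E: 110 (length 3)
  D: 10 (length 2)
Average code length: 224/98 = 2.2857 bits/symbol


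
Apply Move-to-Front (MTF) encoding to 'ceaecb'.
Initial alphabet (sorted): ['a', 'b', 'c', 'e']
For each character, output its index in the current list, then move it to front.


MTF encoding:
'c': index 2 in ['a', 'b', 'c', 'e'] -> ['c', 'a', 'b', 'e']
'e': index 3 in ['c', 'a', 'b', 'e'] -> ['e', 'c', 'a', 'b']
'a': index 2 in ['e', 'c', 'a', 'b'] -> ['a', 'e', 'c', 'b']
'e': index 1 in ['a', 'e', 'c', 'b'] -> ['e', 'a', 'c', 'b']
'c': index 2 in ['e', 'a', 'c', 'b'] -> ['c', 'e', 'a', 'b']
'b': index 3 in ['c', 'e', 'a', 'b'] -> ['b', 'c', 'e', 'a']


Output: [2, 3, 2, 1, 2, 3]


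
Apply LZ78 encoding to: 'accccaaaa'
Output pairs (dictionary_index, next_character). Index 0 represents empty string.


LZ78 encoding steps:
Dictionary: {0: ''}
Step 1: w='' (idx 0), next='a' -> output (0, 'a'), add 'a' as idx 1
Step 2: w='' (idx 0), next='c' -> output (0, 'c'), add 'c' as idx 2
Step 3: w='c' (idx 2), next='c' -> output (2, 'c'), add 'cc' as idx 3
Step 4: w='c' (idx 2), next='a' -> output (2, 'a'), add 'ca' as idx 4
Step 5: w='a' (idx 1), next='a' -> output (1, 'a'), add 'aa' as idx 5
Step 6: w='a' (idx 1), end of input -> output (1, '')


Encoded: [(0, 'a'), (0, 'c'), (2, 'c'), (2, 'a'), (1, 'a'), (1, '')]


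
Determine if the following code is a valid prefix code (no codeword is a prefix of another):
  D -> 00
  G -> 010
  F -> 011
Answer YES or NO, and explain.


Checking each pair (does one codeword prefix another?):
  D='00' vs G='010': no prefix
  D='00' vs F='011': no prefix
  G='010' vs D='00': no prefix
  G='010' vs F='011': no prefix
  F='011' vs D='00': no prefix
  F='011' vs G='010': no prefix
No violation found over all pairs.

YES -- this is a valid prefix code. No codeword is a prefix of any other codeword.


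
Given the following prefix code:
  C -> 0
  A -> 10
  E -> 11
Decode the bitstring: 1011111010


Decoding step by step:
Bits 10 -> A
Bits 11 -> E
Bits 11 -> E
Bits 10 -> A
Bits 10 -> A


Decoded message: AEEAA


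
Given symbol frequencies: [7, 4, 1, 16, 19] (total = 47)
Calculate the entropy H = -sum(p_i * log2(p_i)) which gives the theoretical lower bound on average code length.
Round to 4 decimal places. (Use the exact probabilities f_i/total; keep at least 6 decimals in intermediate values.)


Per-symbol terms -p_i * log2(p_i) with p_i = f_i/47:
  p = 7/47 = 0.148936: log2(p) = -2.747234, -p*log2(p) = 0.409163
  p = 4/47 = 0.085106: log2(p) = -3.554589, -p*log2(p) = 0.302518
  p = 1/47 = 0.021277: log2(p) = -5.554589, -p*log2(p) = 0.118183
  p = 16/47 = 0.340426: log2(p) = -1.554589, -p*log2(p) = 0.529222
  p = 19/47 = 0.404255: log2(p) = -1.306661, -p*log2(p) = 0.528225
H = 0.409163 + 0.302518 + 0.118183 + 0.529222 + 0.528225 = 1.887311

H = 1.8873 bits/symbol


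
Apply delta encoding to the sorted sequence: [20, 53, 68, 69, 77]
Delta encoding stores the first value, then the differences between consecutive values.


First value: 20
Deltas:
  53 - 20 = 33
  68 - 53 = 15
  69 - 68 = 1
  77 - 69 = 8


Delta encoded: [20, 33, 15, 1, 8]


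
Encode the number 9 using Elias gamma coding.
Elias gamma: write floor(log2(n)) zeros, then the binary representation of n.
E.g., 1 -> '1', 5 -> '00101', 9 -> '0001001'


num_bits = floor(log2(9)) + 1 = 4
leading_zeros = num_bits - 1 = 3
binary(9) = 1001

Elias gamma(9) = '000' + '1001' = 0001001 (7 bits)


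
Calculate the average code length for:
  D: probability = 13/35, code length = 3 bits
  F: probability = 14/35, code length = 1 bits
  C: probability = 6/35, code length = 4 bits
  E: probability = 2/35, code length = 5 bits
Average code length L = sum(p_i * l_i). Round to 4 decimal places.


Weighted contributions p_i * l_i:
  D: (13/35) * 3 = 39/35
  F: (14/35) * 1 = 14/35
  C: (6/35) * 4 = 24/35
  E: (2/35) * 5 = 10/35
Sum = (39 + 14 + 24 + 10)/35 = 87/35

L = 87/35 = 2.4857 bits/symbol


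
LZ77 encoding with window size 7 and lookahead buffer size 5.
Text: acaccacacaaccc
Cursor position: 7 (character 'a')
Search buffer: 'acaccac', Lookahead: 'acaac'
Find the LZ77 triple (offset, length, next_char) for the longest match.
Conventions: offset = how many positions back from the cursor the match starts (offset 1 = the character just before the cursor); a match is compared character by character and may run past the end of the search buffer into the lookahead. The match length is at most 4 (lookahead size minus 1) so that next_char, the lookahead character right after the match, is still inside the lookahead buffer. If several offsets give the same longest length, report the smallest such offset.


Try each offset into the search buffer:
  offset=1 (pos 6, char 'c'): match length 0
  offset=2 (pos 5, char 'a'): match length 3
  offset=3 (pos 4, char 'c'): match length 0
  offset=4 (pos 3, char 'c'): match length 0
  offset=5 (pos 2, char 'a'): match length 2
  offset=6 (pos 1, char 'c'): match length 0
  offset=7 (pos 0, char 'a'): match length 3
Longest match has length 3, found at offsets 2, 7; take the smallest, offset 2.
next_char = character at position 7 + 3 = 10 -> 'a'

Best match: offset=2, length=3 (matching 'aca' starting at position 5)
LZ77 triple: (2, 3, 'a')


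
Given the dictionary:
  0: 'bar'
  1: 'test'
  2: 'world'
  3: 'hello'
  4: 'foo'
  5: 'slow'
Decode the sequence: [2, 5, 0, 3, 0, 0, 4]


Look up each index in the dictionary:
  2 -> 'world'
  5 -> 'slow'
  0 -> 'bar'
  3 -> 'hello'
  0 -> 'bar'
  0 -> 'bar'
  4 -> 'foo'

Decoded: "world slow bar hello bar bar foo"


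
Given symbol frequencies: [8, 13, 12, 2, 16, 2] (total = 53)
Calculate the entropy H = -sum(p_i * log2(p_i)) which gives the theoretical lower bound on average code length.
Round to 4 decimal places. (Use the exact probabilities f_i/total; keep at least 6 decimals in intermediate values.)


Per-symbol terms -p_i * log2(p_i) with p_i = f_i/53:
  p = 8/53 = 0.150943: log2(p) = -2.727920, -p*log2(p) = 0.411762
  p = 13/53 = 0.245283: log2(p) = -2.027481, -p*log2(p) = 0.497307
  p = 12/53 = 0.226415: log2(p) = -2.142958, -p*log2(p) = 0.485198
  p = 2/53 = 0.037736: log2(p) = -4.727920, -p*log2(p) = 0.178412
  p = 16/53 = 0.301887: log2(p) = -1.727920, -p*log2(p) = 0.521636
  p = 2/53 = 0.037736: log2(p) = -4.727920, -p*log2(p) = 0.178412
H = 0.411762 + 0.497307 + 0.485198 + 0.178412 + 0.521636 + 0.178412 = 2.272727

H = 2.2727 bits/symbol


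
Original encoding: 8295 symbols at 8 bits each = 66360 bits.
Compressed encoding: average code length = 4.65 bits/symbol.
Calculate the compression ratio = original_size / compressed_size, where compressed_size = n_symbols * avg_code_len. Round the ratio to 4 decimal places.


original_size = n_symbols * orig_bits = 8295 * 8 = 66360 bits
compressed_size = n_symbols * avg_code_len = 8295 * 4.65 = 38571.75 bits
ratio = original_size / compressed_size = 66360 / 38571.75 = 1.7204

Compression ratio = 1.7204


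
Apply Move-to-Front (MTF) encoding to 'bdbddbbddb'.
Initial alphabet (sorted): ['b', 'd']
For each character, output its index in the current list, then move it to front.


MTF encoding:
'b': index 0 in ['b', 'd'] -> ['b', 'd']
'd': index 1 in ['b', 'd'] -> ['d', 'b']
'b': index 1 in ['d', 'b'] -> ['b', 'd']
'd': index 1 in ['b', 'd'] -> ['d', 'b']
'd': index 0 in ['d', 'b'] -> ['d', 'b']
'b': index 1 in ['d', 'b'] -> ['b', 'd']
'b': index 0 in ['b', 'd'] -> ['b', 'd']
'd': index 1 in ['b', 'd'] -> ['d', 'b']
'd': index 0 in ['d', 'b'] -> ['d', 'b']
'b': index 1 in ['d', 'b'] -> ['b', 'd']


Output: [0, 1, 1, 1, 0, 1, 0, 1, 0, 1]


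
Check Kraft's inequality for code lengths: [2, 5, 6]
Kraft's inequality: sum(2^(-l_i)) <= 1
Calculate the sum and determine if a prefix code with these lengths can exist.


Sum = 2^(-2) + 2^(-5) + 2^(-6)
    = 0.25 + 0.03125 + 0.015625
    = 19/64 = 0.296875
Since 0.296875 <= 1, Kraft's inequality IS satisfied.
A prefix code with these lengths CAN exist.

Kraft sum = 0.296875. Satisfied.


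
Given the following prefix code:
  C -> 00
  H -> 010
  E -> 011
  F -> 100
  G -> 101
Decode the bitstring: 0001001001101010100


Decoding step by step:
Bits 00 -> C
Bits 010 -> H
Bits 010 -> H
Bits 011 -> E
Bits 010 -> H
Bits 101 -> G
Bits 00 -> C


Decoded message: CHHEHGC


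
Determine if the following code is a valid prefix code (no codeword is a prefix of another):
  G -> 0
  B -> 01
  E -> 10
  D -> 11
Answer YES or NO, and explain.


Checking each pair (does one codeword prefix another?):
  G='0' vs B='01': prefix -- VIOLATION

NO -- this is NOT a valid prefix code. G (0) is a prefix of B (01).
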